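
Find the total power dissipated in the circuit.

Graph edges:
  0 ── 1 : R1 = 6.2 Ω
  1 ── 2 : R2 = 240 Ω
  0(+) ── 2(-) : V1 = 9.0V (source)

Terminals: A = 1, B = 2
Nodal analysis, taking node 2 as the 0 V reference.
Source V1 fixes V_0 = 9 V.
KCL at each unknown node (sum of currents leaving = 0; resistances in Ω):
  Node 1: (V_1 - 9)/6.2 + (V_1 - 0)/240 = 0
Collecting terms: 0.1655 × V_1 = 1.452  =>  V_1 = 8.773 V
Power in each resistor, P = (ΔV)²/R:
  P_R1 = (9 - 8.773)²/6.2 = 0.008285 W
  P_R2 = (8.773 - 0)²/240 = 0.3207 W
P_total = P_R1 + P_R2 = 0.329 W

Final answer: 0.329 W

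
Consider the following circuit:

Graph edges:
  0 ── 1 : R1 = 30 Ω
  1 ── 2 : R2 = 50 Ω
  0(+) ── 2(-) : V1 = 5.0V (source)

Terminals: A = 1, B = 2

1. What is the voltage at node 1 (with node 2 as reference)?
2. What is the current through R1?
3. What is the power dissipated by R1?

Nodal analysis, taking node 2 as the 0 V reference.
Source V1 fixes V_0 = 5 V.
KCL at each unknown node (sum of currents leaving = 0; resistances in Ω):
  Node 1: (V_1 - 5)/30 + (V_1 - 0)/50 = 0
Collecting terms: 0.05333 × V_1 = 0.1667  =>  V_1 = 3.125 V
Part 1:
  Read off the nodal solution: V_1 = 3.125 V
Part 2:
  I_R1 = (V_0 - V_1)/R1 = (5 - 3.125)/30 = 0.0625 A
  Magnitude: I_R1 = 0.0625 A
Part 3:
  I_R1 = (V_0 - V_1)/R1 = (5 - 3.125)/30 = 0.0625 A
  P_R1 = I_R1² × R1 = (0.0625)² × 30 = 0.1172 W

Final answers:
1. V_1 = 3.125 V
2. I_R1 = 0.0625 A
3. P_R1 = 0.1172 W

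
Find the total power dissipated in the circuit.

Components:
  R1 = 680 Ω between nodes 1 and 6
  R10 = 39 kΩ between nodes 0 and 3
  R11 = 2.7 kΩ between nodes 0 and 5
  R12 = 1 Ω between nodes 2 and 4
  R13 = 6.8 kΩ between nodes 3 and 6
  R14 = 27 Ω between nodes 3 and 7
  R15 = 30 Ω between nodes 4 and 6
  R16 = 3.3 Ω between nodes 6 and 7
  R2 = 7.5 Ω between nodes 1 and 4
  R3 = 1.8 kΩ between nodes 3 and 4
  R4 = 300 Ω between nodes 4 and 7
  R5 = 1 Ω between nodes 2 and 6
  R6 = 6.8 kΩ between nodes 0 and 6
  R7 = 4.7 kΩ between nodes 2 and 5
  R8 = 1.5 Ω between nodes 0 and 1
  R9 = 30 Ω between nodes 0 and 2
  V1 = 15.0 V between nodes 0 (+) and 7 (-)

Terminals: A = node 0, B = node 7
Nodal analysis, taking node 7 as the 0 V reference.
Source V1 fixes V_0 = 15 V.
KCL at each unknown node (sum of currents leaving = 0; resistances in Ω):
  Node 1: (V_1 - V_6)/680 + (V_1 - V_4)/7.5 + (V_1 - 15)/1.5 = 0
  Node 2: (V_2 - V_6)/1 + (V_2 - V_5)/4700 + (V_2 - 15)/30 + (V_2 - V_4)/1 = 0
  Node 3: (V_3 - V_4)/1800 + (V_3 - 15)/39000 + (V_3 - V_6)/6800 + (V_3 - 0)/27 = 0
  Node 4: (V_4 - V_1)/7.5 + (V_4 - V_3)/1800 + (V_4 - 0)/300 + (V_4 - V_2)/1 + (V_4 - V_6)/30 = 0
  Node 5: (V_5 - V_2)/4700 + (V_5 - 15)/2700 = 0
  Node 6: (V_6 - V_1)/680 + (V_6 - V_2)/1 + (V_6 - 15)/6800 + (V_6 - V_3)/6800 + (V_6 - V_4)/30 + (V_6 - 0)/3.3 = 0
Collecting terms (coefficients in siemens):
  0.8015·V_1 - 0.1333·V_4 - 0.001471·V_6 = 10
  2.034·V_2 - 1·V_4 - 0.0002128·V_5 - 1·V_6 = 0.5
  0.03777·V_3 - 0.0005556·V_4 - 0.0001471·V_6 = 0.0003846
  1.171·V_4 - 0.1333·V_1 - 1·V_2 - 0.0005556·V_3 - 0.03333·V_6 = 0
  0.0005831·V_5 - 0.0002128·V_2 = 0.005556
  1.338·V_6 - 0.001471·V_1 - 1·V_2 - 0.0001471·V_3 - 0.03333·V_4 = 0.002206
Solving these 6 simultaneous equations (Gaussian elimination) gives:
  V_1 = 13.53 V, V_2 = 5.41 V, V_3 = 0.119 V, V_4 = 6.283 V
  V_5 = 11.5 V, V_6 = 4.216 V
Power in each resistor, P = (ΔV)²/R:
  P_R1 = (13.53 - 4.216)²/680 = 0.1276 W
  P_R2 = (13.53 - 6.283)²/7.5 = 7.003 W
  P_R3 = (0.119 - 6.283)²/1800 = 0.02111 W
  P_R4 = (6.283 - 0)²/300 = 0.1316 W
  P_R5 = (5.41 - 4.216)²/1 = 1.426 W
  P_R6 = (15 - 4.216)²/6800 = 0.0171 W
  P_R7 = (5.41 - 11.5)²/4700 = 0.007894 W
  P_R8 = (15 - 13.53)²/1.5 = 1.441 W
  P_R9 = (15 - 5.41)²/30 = 3.066 W
  P_R10 = (15 - 0.119)²/39000 = 0.005678 W
  P_R11 = (15 - 11.5)²/2700 = 0.004535 W
  P_R12 = (5.41 - 6.283)²/1 = 0.7622 W
  P_R13 = (0.119 - 4.216)²/6800 = 0.002468 W
  P_R14 = (0.119 - 0)²/27 = 0.0005247 W
  P_R15 = (6.283 - 4.216)²/30 = 0.1424 W
  P_R16 = (4.216 - 0)²/3.3 = 5.386 W
P_total = P_R1 + P_R2 + P_R3 + P_R4 + P_R5 + P_R6 + P_R7 + P_R8 + P_R9 + P_R10 + P_R11 + P_R12 + P_R13 + P_R14 + P_R15 + P_R16 = 19.54 W

Final answer: 19.54 W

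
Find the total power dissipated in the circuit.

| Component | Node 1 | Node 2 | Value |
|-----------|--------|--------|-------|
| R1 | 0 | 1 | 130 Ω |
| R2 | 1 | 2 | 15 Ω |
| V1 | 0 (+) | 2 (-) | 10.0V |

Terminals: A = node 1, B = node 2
Nodal analysis, taking node 2 as the 0 V reference.
Source V1 fixes V_0 = 10 V.
KCL at each unknown node (sum of currents leaving = 0; resistances in Ω):
  Node 1: (V_1 - 10)/130 + (V_1 - 0)/15 = 0
Collecting terms: 0.07436 × V_1 = 0.07692  =>  V_1 = 1.034 V
Power in each resistor, P = (ΔV)²/R:
  P_R1 = (10 - 1.034)²/130 = 0.6183 W
  P_R2 = (1.034 - 0)²/15 = 0.07134 W
P_total = P_R1 + P_R2 = 0.6897 W

Final answer: 0.6897 W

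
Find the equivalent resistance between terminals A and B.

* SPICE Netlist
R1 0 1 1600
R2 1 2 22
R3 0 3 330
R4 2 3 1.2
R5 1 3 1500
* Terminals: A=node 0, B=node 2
The network is not a plain series/parallel combination. Inject a 1 A test current into terminal A (node 0) and return it from terminal B (node 2); then R_eq = V_A / (1 A).
Nodal analysis, taking node 2 as the 0 V reference.
Current source I_test pushes 1 A into node 0 and draws it out of node 2.
KCL at each unknown node (sum of currents leaving = 0; resistances in Ω):
  Node 0: (V_0 - V_1)/1600 + (V_0 - V_3)/330 - 1 = 0
  Node 1: (V_1 - V_0)/1600 + (V_1 - 0)/22 + (V_1 - V_3)/1500 = 0
  Node 3: (V_3 - V_0)/330 + (V_3 - V_1)/1500 + (V_3 - 0)/1.2 = 0
Collecting terms (coefficients in siemens):
  0.003655·V_0 - 0.000625·V_1 - 0.00303·V_3 = 1
  0.04675·V_1 - 0.000625·V_0 - 0.0006667·V_3 = 0
  0.837·V_3 - 0.00303·V_0 - 0.0006667·V_1 = 0
Solving these 3 simultaneous equations (Gaussian elimination) gives:
  V_0 = 275 V, V_1 = 3.691 V, V_3 = 0.9986 V
R_eq = V_0 / 1 A = 275 Ω

Final answer: 275 Ω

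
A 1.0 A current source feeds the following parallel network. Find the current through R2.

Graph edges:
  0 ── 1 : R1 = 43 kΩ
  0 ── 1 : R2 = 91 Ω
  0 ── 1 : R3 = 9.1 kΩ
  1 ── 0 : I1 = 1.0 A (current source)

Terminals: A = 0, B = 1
All resistors sit directly between nodes 0 and 1, so they are in parallel and share one voltage V; the full source current 1 A splits among them.
1/R_par = 1/43000 + 1/91 + 1/9100 = 0.01112 S  =>  R_par = 89.91 Ω
V = I × R_par = 1 × 89.91 = 89.91 V
I_R2 = V/R2 = 89.91/91 = 0.988 A

Final answer: 0.988 A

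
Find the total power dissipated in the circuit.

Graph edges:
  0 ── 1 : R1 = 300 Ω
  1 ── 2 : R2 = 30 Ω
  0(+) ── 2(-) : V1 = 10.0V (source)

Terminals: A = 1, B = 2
Nodal analysis, taking node 2 as the 0 V reference.
Source V1 fixes V_0 = 10 V.
KCL at each unknown node (sum of currents leaving = 0; resistances in Ω):
  Node 1: (V_1 - 10)/300 + (V_1 - 0)/30 = 0
Collecting terms: 0.03667 × V_1 = 0.03333  =>  V_1 = 0.9091 V
Power in each resistor, P = (ΔV)²/R:
  P_R1 = (10 - 0.9091)²/300 = 0.2755 W
  P_R2 = (0.9091 - 0)²/30 = 0.02755 W
P_total = P_R1 + P_R2 = 0.303 W

Final answer: 0.303 W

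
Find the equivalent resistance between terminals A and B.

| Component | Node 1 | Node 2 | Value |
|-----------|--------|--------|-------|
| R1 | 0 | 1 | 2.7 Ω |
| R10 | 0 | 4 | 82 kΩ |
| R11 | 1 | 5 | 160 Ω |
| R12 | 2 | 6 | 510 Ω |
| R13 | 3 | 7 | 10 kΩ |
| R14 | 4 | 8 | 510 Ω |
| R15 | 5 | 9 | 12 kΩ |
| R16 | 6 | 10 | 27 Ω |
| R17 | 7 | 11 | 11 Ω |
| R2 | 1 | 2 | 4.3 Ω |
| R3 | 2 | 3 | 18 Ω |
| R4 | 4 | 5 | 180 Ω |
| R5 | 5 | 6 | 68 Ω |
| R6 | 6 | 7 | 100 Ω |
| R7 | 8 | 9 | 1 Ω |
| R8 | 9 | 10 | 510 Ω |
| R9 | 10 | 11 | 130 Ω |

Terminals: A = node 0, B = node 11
The network is not a plain series/parallel combination. Inject a 1 A test current into terminal A (node 0) and return it from terminal B (node 11); then R_eq = V_A / (1 A).
Nodal analysis, taking node 11 as the 0 V reference.
Current source I_test pushes 1 A into node 0 and draws it out of node 11.
KCL at each unknown node (sum of currents leaving = 0; resistances in Ω):
  Node 0: (V_0 - V_1)/2.7 + (V_0 - V_4)/82000 - 1 = 0
  Node 1: (V_1 - V_0)/2.7 + (V_1 - V_2)/4.3 + (V_1 - V_5)/160 = 0
  Node 2: (V_2 - V_1)/4.3 + (V_2 - V_3)/18 + (V_2 - V_6)/510 = 0
  Node 3: (V_3 - V_2)/18 + (V_3 - V_7)/10000 = 0
  Node 4: (V_4 - V_0)/82000 + (V_4 - V_5)/180 + (V_4 - V_8)/510 = 0
  Node 5: (V_5 - V_1)/160 + (V_5 - V_4)/180 + (V_5 - V_6)/68 + (V_5 - V_9)/12000 = 0
  Node 6: (V_6 - V_2)/510 + (V_6 - V_5)/68 + (V_6 - V_7)/100 + (V_6 - V_10)/27 = 0
  Node 7: (V_7 - V_3)/10000 + (V_7 - V_6)/100 + (V_7 - 0)/11 = 0
  Node 8: (V_8 - V_4)/510 + (V_8 - V_9)/1 = 0
  Node 9: (V_9 - V_5)/12000 + (V_9 - V_8)/1 + (V_9 - V_10)/510 = 0
  Node 10: (V_10 - V_6)/27 + (V_10 - V_9)/510 + (V_10 - 0)/130 = 0
Collecting terms (coefficients in siemens):
  0.3704·V_0 - 0.3704·V_1 - 0.0000122·V_4 = 1
  0.6092·V_1 - 0.3704·V_0 - 0.2326·V_2 - 0.00625·V_5 = 0
  0.2901·V_2 - 0.2326·V_1 - 0.05556·V_3 - 0.001961·V_6 = 0
  0.05566·V_3 - 0.05556·V_2 - 0.0001·V_7 = 0
  0.007529·V_4 - 0.0000122·V_0 - 0.005556·V_5 - 0.001961·V_8 = 0
  0.02659·V_5 - 0.00625·V_1 - 0.005556·V_4 - 0.01471·V_6 - 0.00008333·V_9 = 0
  0.0637·V_6 - 0.001961·V_2 - 0.01471·V_5 - 0.01·V_7 - 0.03704·V_10 = 0
  0.101·V_7 - 0.0001·V_3 - 0.01·V_6 = 0
  1.002·V_8 - 0.001961·V_4 - 1·V_9 = 0
  1.002·V_9 - 0.00008333·V_5 - 1·V_8 - 0.001961·V_10 = 0
  0.04669·V_10 - 0.03704·V_6 - 0.001961·V_9 = 0
Solving these 11 simultaneous equations (Gaussian elimination) gives:
  V_0 = 218.4 V, V_1 = 215.7 V, V_2 = 214.3 V, V_3 = 214 V
  V_4 = 99.07 V, V_5 = 106.6 V, V_6 = 63.3 V, V_7 = 6.478 V
  V_8 = 76.91 V, V_9 = 76.86 V, V_10 = 53.44 V
R_eq = V_0 / 1 A = 218.4 Ω

Final answer: 218.4 Ω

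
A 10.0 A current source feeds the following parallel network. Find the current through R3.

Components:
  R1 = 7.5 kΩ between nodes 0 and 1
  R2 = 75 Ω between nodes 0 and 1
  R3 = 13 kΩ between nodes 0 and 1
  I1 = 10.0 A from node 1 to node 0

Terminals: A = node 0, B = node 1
All resistors sit directly between nodes 0 and 1, so they are in parallel and share one voltage V; the full source current 10 A splits among them.
1/R_par = 1/7500 + 1/75 + 1/13000 = 0.01354 S  =>  R_par = 73.84 Ω
V = I × R_par = 10 × 73.84 = 738.4 V
I_R3 = V/R3 = 738.4/13000 = 0.0568 A

Final answer: 0.0568 A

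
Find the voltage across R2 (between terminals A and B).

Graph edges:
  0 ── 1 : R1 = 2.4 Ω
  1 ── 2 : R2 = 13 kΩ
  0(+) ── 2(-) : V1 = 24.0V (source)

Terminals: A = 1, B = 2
R1 and R2 are in series across V1 (node 0 → node 1 → node 2), and the output A–B is taken across R2, so this is a voltage divider.
Series current: I = V1/(R1 + R2) = 24/(2.4 + 13000) = 24/13000 = 0.001846 A
V_R2 = I × R2 = V1 × R2/(R1 + R2) = 24 × 13000/13000 = 24 V

Final answer: 24 V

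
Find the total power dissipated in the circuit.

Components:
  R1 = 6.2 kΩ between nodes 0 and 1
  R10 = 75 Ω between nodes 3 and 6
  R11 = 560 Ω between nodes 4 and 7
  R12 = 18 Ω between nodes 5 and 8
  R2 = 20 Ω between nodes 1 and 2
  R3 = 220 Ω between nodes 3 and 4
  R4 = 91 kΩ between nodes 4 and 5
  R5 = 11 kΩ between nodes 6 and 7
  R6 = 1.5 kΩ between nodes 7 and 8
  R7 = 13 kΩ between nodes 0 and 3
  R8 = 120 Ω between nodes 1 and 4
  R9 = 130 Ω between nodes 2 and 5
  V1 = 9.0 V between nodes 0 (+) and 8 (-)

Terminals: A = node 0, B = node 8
Nodal analysis, taking node 8 as the 0 V reference.
Source V1 fixes V_0 = 9 V.
KCL at each unknown node (sum of currents leaving = 0; resistances in Ω):
  Node 1: (V_1 - 9)/6200 + (V_1 - V_2)/20 + (V_1 - V_4)/120 = 0
  Node 2: (V_2 - V_1)/20 + (V_2 - V_5)/130 = 0
  Node 3: (V_3 - V_4)/220 + (V_3 - 9)/13000 + (V_3 - V_6)/75 = 0
  Node 4: (V_4 - V_3)/220 + (V_4 - V_5)/91000 + (V_4 - V_1)/120 + (V_4 - V_7)/560 = 0
  Node 5: (V_5 - V_4)/91000 + (V_5 - V_2)/130 + (V_5 - 0)/18 = 0
  Node 6: (V_6 - V_7)/11000 + (V_6 - V_3)/75 = 0
  Node 7: (V_7 - V_6)/11000 + (V_7 - 0)/1500 + (V_7 - V_4)/560 = 0
Collecting terms (coefficients in siemens):
  0.05849·V_1 - 0.05·V_2 - 0.008333·V_4 = 0.001452
  0.05769·V_2 - 0.05·V_1 - 0.007692·V_5 = 0
  0.01796·V_3 - 0.004545·V_4 - 0.01333·V_6 = 0.0006923
  0.01468·V_4 - 0.008333·V_1 - 0.004545·V_3 - 0.00001099·V_5 - 0.001786·V_7 = 0
  0.06326·V_5 - 0.007692·V_2 - 0.00001099·V_4 = 0
  0.01342·V_6 - 0.01333·V_3 - 0.00009091·V_7 = 0
  0.002543·V_7 - 0.001786·V_4 - 0.00009091·V_6 = 0
Solving these 7 simultaneous equations (Gaussian elimination) gives:
  V_1 = 0.3135 V, V_2 = 0.2762 V, V_3 = 0.5084 V, V_4 = 0.3692 V
  V_5 = 0.03365 V, V_6 = 0.5068 V, V_7 = 0.2774 V
Power in each resistor, P = (ΔV)²/R:
  P_R1 = (9 - 0.3135)²/6200 = 0.01217 W
  P_R2 = (0.3135 - 0.2762)²/20 = 0.00006961 W
  P_R3 = (0.5084 - 0.3692)²/220 = 0.00008797 W
  P_R4 = (0.3692 - 0.03365)²/91000 = 0.000001238 W
  P_R5 = (0.5068 - 0.2774)²/11000 = 0.000004785 W
  P_R6 = (0.2774 - 0)²/1500 = 0.00005129 W
  P_R7 = (9 - 0.5084)²/13000 = 0.005547 W
  P_R8 = (0.3135 - 0.3692)²/120 = 0.0000259 W
  P_R9 = (0.2762 - 0.03365)²/130 = 0.0004525 W
  P_R10 = (0.5084 - 0.5068)²/75 = 0.00000003263 W
  P_R11 = (0.3692 - 0.2774)²/560 = 0.00001507 W
  P_R12 = (0.03365 - 0)²/18 = 0.0000629 W
P_total = P_R1 + P_R2 + P_R3 + P_R4 + P_R5 + P_R6 + P_R7 + P_R8 + P_R9 + P_R10 + P_R11 + P_R12 = 0.01849 W

Final answer: 0.01849 W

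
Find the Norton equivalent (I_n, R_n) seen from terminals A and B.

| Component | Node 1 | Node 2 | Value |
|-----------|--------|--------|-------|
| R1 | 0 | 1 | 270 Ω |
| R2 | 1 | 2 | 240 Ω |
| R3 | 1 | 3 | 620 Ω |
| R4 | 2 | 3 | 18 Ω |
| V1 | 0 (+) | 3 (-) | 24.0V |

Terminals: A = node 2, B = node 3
Find the Thévenin equivalent first; then I_n = V_th/R_th and R_n = R_th.
Step 1 — V_th is the open-circuit voltage V_A - V_B (nothing connected across the terminals).
Nodal analysis, taking node 3 as the 0 V reference.
Source V1 fixes V_0 = 24 V.
KCL at each unknown node (sum of currents leaving = 0; resistances in Ω):
  Node 1: (V_1 - 24)/270 + (V_1 - V_2)/240 + (V_1 - 0)/620 = 0
  Node 2: (V_2 - V_1)/240 + (V_2 - 0)/18 = 0
Collecting terms (coefficients in siemens):
  0.009483·V_1 - 0.004167·V_2 = 0.08889
  0.05972·V_2 - 0.004167·V_1 = 0
Determinant D = (0.009483)(0.05972) - (-0.004167)(-0.004167) = 0.000549
V_1 = [(0.08889)(0.05972) - (-0.004167)(0)]/D = 9.67 V
V_2 = [(0.009483)(0) - (0.08889)(-0.004167)]/D = 0.6746 V
V_th = V_2 - V_3 = 0.6746 - 0 = 0.6746 V
Step 2 — R_th: zero the source — replace V1 by a short circuit (node 3 merges into node 0) — and find the resistance seen between A (node 2) and B (node 0).
Reduce the network between node 2 (A) and node 0 (B) by series/parallel combination:
  Rp1 = R1 ‖ R3 (parallel, both between nodes 0 and 1) = 1/(1/270 + 1/620) = 188.1 Ω
  Rs1 = R2 + Rp1 (series, joined only at node 1) = 240 + 188.1 = 428.1 Ω
  Rp2 = R4 ‖ Rs1 (parallel, both between nodes 0 and 2) = 1/(1/18 + 1/428.1) = 17.27 Ω
R_th = 17.27 Ω
I_n = V_th/R_th = 0.6746/17.27 = 0.03906 A, and R_n = R_th = 17.27 Ω

Final answer: I_n = 0.03906 A, R_n = 17.27 Ω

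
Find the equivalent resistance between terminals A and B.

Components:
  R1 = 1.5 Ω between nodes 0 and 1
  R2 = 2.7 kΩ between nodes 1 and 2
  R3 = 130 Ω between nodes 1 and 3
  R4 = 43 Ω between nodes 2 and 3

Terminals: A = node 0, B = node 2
Reduce the network between node 0 (A) and node 2 (B) by series/parallel combination:
  Rs1 = R3 + R4 (series, joined only at node 3) = 130 + 43 = 173 Ω
  Rp1 = R2 ‖ Rs1 (parallel, both between nodes 1 and 2) = 1/(1/2700 + 1/173) = 162.6 Ω
  Rs2 = R1 + Rp1 (series, joined only at node 1) = 1.5 + 162.6 = 164.1 Ω
R_eq = 164.1 Ω

Final answer: 164.1 Ω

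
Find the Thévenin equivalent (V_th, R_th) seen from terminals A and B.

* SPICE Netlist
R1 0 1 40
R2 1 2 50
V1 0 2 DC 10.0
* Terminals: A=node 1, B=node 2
Step 1 — V_th is the open-circuit voltage V_A - V_B (nothing connected across the terminals).
Nodal analysis, taking node 2 as the 0 V reference.
Source V1 fixes V_0 = 10 V.
KCL at each unknown node (sum of currents leaving = 0; resistances in Ω):
  Node 1: (V_1 - 10)/40 + (V_1 - 0)/50 = 0
Collecting terms: 0.045 × V_1 = 0.25  =>  V_1 = 5.556 V
V_th = V_1 - V_2 = 5.556 - 0 = 5.556 V
Step 2 — R_th: zero the source — replace V1 by a short circuit (node 2 merges into node 0) — and find the resistance seen between A (node 1) and B (node 0).
Reduce the network between node 1 (A) and node 0 (B) by series/parallel combination:
  Rp1 = R1 ‖ R2 (parallel, both between nodes 0 and 1) = 1/(1/40 + 1/50) = 22.22 Ω
R_th = 22.22 Ω

Final answer: V_th = 5.556 V, R_th = 22.22 Ω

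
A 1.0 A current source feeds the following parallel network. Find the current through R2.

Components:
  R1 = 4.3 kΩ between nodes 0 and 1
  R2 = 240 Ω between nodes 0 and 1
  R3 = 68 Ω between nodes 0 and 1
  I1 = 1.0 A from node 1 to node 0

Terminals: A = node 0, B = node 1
All resistors sit directly between nodes 0 and 1, so they are in parallel and share one voltage V; the full source current 1 A splits among them.
1/R_par = 1/4300 + 1/240 + 1/68 = 0.01911 S  =>  R_par = 52.34 Ω
V = I × R_par = 1 × 52.34 = 52.34 V
I_R2 = V/R2 = 52.34/240 = 0.2181 A

Final answer: 0.2181 A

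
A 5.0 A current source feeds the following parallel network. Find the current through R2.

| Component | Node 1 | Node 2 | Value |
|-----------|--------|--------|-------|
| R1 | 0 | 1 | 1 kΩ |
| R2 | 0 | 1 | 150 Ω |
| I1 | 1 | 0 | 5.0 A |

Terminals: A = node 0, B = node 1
All resistors sit directly between nodes 0 and 1, so they are in parallel and share one voltage V; the full source current 5 A splits among them.
1/R_par = 1/1000 + 1/150 = 0.007667 S  =>  R_par = 130.4 Ω
V = I × R_par = 5 × 130.4 = 652.2 V
I_R2 = V/R2 = 652.2/150 = 4.348 A

Final answer: 4.348 A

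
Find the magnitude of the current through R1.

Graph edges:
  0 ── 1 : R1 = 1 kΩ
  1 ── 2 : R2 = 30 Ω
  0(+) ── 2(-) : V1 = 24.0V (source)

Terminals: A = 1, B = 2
Nodal analysis, taking node 2 as the 0 V reference.
Source V1 fixes V_0 = 24 V.
KCL at each unknown node (sum of currents leaving = 0; resistances in Ω):
  Node 1: (V_1 - 24)/1000 + (V_1 - 0)/30 = 0
Collecting terms: 0.03433 × V_1 = 0.024  =>  V_1 = 0.699 V
I_R1 = (V_0 - V_1)/R1 = (24 - 0.699)/1000 = 0.0233 A
|I_R1| = 0.0233 A

Final answer: |I_R1| = 0.0233 A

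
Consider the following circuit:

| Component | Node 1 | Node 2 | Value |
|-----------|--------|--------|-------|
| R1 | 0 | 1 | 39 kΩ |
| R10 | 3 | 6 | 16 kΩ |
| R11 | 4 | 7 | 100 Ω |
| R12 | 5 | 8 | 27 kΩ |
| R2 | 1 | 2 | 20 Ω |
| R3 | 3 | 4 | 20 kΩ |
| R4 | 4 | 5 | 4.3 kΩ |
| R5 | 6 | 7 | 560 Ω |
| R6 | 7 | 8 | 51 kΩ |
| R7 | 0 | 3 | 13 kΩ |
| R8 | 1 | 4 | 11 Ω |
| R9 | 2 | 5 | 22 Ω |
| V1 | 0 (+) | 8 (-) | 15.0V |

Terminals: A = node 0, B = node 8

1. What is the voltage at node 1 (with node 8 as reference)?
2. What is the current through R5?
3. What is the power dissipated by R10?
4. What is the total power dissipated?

Nodal analysis, taking node 8 as the 0 V reference.
Source V1 fixes V_0 = 15 V.
KCL at each unknown node (sum of currents leaving = 0; resistances in Ω):
  Node 1: (V_1 - 15)/39000 + (V_1 - V_2)/20 + (V_1 - V_4)/11 = 0
  Node 2: (V_2 - V_1)/20 + (V_2 - V_5)/22 = 0
  Node 3: (V_3 - V_4)/20000 + (V_3 - 15)/13000 + (V_3 - V_6)/16000 = 0
  Node 4: (V_4 - V_3)/20000 + (V_4 - V_5)/4300 + (V_4 - V_1)/11 + (V_4 - V_7)/100 = 0
  Node 5: (V_5 - V_4)/4300 + (V_5 - V_2)/22 + (V_5 - 0)/27000 = 0
  Node 6: (V_6 - V_7)/560 + (V_6 - V_3)/16000 = 0
  Node 7: (V_7 - V_6)/560 + (V_7 - 0)/51000 + (V_7 - V_4)/100 = 0
Collecting terms (coefficients in siemens):
  0.1409·V_1 - 0.05·V_2 - 0.09091·V_4 = 0.0003846
  0.09545·V_2 - 0.05·V_1 - 0.04545·V_5 = 0
  0.0001894·V_3 - 0.00005·V_4 - 0.0000625·V_6 = 0.001154
  0.1012·V_4 - 0.09091·V_1 - 0.00005·V_3 - 0.0002326·V_5 - 0.01·V_7 = 0
  0.04572·V_5 - 0.04545·V_2 - 0.0002326·V_4 = 0
  0.001848·V_6 - 0.0000625·V_3 - 0.001786·V_7 = 0
  0.01181·V_7 - 0.01·V_4 - 0.001786·V_6 = 0
Solving these 7 simultaneous equations (Gaussian elimination) gives:
  V_1 = 8.345 V, V_2 = 8.339 V, V_3 = 11.08 V, V_4 = 8.346 V
  V_5 = 8.332 V, V_6 = 8.439 V, V_7 = 8.347 V
Part 1:
  Read off the nodal solution: V_1 = 8.345 V
Part 2:
  I_R5 = (V_6 - V_7)/R5 = (8.439 - 8.347)/560 = 0.000165 A
  Magnitude: I_R5 = 0.000165 A
Part 3:
  I_R10 = (V_3 - V_6)/R10 = (11.08 - 8.439)/16000 = 0.000165 A
  P_R10 = I_R10² × R10 = (0.000165)² × 16000 = 0.0004356 W
Part 4:
  Power in each resistor, P = (ΔV)²/R:
    P_R1 = (15 - 8.345)²/39000 = 0.001136 W
    P_R2 = (8.345 - 8.339)²/20 = 0.000001864 W
    P_R3 = (11.08 - 8.346)²/20000 = 0.0003733 W
    P_R4 = (8.346 - 8.332)²/4300 = 0.00000004757 W
    P_R5 = (8.439 - 8.347)²/560 = 0.00001525 W
    P_R6 = (8.347 - 0)²/51000 = 0.001366 W
    P_R7 = (15 - 11.08)²/13000 = 0.001183 W
    P_R8 = (8.345 - 8.346)²/11 = 0.0000001994 W
    P_R9 = (8.339 - 8.332)²/22 = 0.00000205 W
    P_R10 = (11.08 - 8.439)²/16000 = 0.0004356 W
    P_R11 = (8.346 - 8.347)²/100 = 0.0000000001785 W
    P_R12 = (8.332 - 0)²/27000 = 0.002571 W
  P_total = P_R1 + P_R2 + P_R3 + P_R4 + P_R5 + P_R6 + P_R7 + P_R8 + P_R9 + P_R10 + P_R11 + P_R12 = 0.007084 W

Final answers:
1. V_1 = 8.345 V
2. I_R5 = 0.000165 A
3. P_R10 = 0.0004356 W
4. P_total = 0.007084 W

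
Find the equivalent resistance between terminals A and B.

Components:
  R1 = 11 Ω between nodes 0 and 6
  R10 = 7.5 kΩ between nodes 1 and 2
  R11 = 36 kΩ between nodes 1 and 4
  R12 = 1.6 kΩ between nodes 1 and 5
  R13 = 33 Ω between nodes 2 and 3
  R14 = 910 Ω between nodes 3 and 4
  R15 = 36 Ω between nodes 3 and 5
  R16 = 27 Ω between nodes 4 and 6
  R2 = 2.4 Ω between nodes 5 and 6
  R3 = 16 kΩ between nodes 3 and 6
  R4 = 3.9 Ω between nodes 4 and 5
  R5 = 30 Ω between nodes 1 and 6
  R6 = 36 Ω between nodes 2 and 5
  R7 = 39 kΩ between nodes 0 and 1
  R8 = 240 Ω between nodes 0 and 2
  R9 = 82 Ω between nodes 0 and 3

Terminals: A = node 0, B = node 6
The network is not a plain series/parallel combination. Inject a 1 A test current into terminal A (node 0) and return it from terminal B (node 6); then R_eq = V_A / (1 A).
Nodal analysis, taking node 6 as the 0 V reference.
Current source I_test pushes 1 A into node 0 and draws it out of node 6.
KCL at each unknown node (sum of currents leaving = 0; resistances in Ω):
  Node 0: (V_0 - 0)/11 + (V_0 - V_1)/39000 + (V_0 - V_2)/240 + (V_0 - V_3)/82 - 1 = 0
  Node 1: (V_1 - V_0)/39000 + (V_1 - 0)/30 + (V_1 - V_2)/7500 + (V_1 - V_4)/36000 + (V_1 - V_5)/1600 = 0
  Node 2: (V_2 - V_0)/240 + (V_2 - V_1)/7500 + (V_2 - V_5)/36 + (V_2 - V_3)/33 = 0
  Node 3: (V_3 - V_0)/82 + (V_3 - V_2)/33 + (V_3 - 0)/16000 + (V_3 - V_4)/910 + (V_3 - V_5)/36 = 0
  Node 4: (V_4 - V_1)/36000 + (V_4 - V_3)/910 + (V_4 - V_5)/3.9 + (V_4 - 0)/27 = 0
  Node 5: (V_5 - V_1)/1600 + (V_5 - V_2)/36 + (V_5 - V_3)/36 + (V_5 - V_4)/3.9 + (V_5 - 0)/2.4 = 0
Collecting terms (coefficients in siemens):
  0.1073·V_0 - 0.00002564·V_1 - 0.004167·V_2 - 0.0122·V_3 = 1
  0.03415·V_1 - 0.00002564·V_0 - 0.0001333·V_2 - 0.00002778·V_4 - 0.000625·V_5 = 0
  0.06238·V_2 - 0.004167·V_0 - 0.0001333·V_1 - 0.0303·V_3 - 0.02778·V_5 = 0
  0.07144·V_3 - 0.0122·V_0 - 0.0303·V_2 - 0.001099·V_4 - 0.02778·V_5 = 0
  0.2946·V_4 - 0.00002778·V_1 - 0.001099·V_3 - 0.2564·V_5 = 0
  0.7293·V_5 - 0.000625·V_1 - 0.02778·V_2 - 0.02778·V_3 - 0.2564·V_4 = 0
Solving these 6 simultaneous equations (Gaussian elimination) gives:
  V_0 = 9.698 V, V_1 = 0.02022 V, V_2 = 2.04 V, V_3 = 2.626 V
  V_4 = 0.237 V, V_5 = 0.2611 V
R_eq = V_0 / 1 A = 9.698 Ω

Final answer: 9.698 Ω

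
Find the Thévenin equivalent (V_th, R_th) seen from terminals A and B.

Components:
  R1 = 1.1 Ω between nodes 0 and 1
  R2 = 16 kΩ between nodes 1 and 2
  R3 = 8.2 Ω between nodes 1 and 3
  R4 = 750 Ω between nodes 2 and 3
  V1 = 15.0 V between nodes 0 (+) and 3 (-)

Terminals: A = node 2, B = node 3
Step 1 — V_th is the open-circuit voltage V_A - V_B (nothing connected across the terminals).
Nodal analysis, taking node 3 as the 0 V reference.
Source V1 fixes V_0 = 15 V.
KCL at each unknown node (sum of currents leaving = 0; resistances in Ω):
  Node 1: (V_1 - 15)/1.1 + (V_1 - V_2)/16000 + (V_1 - 0)/8.2 = 0
  Node 2: (V_2 - V_1)/16000 + (V_2 - 0)/750 = 0
Collecting terms (coefficients in siemens):
  1.031·V_1 - 0.0000625·V_2 = 13.64
  0.001396·V_2 - 0.0000625·V_1 = 0
Determinant D = (1.031)(0.001396) - (-0.0000625)(-0.0000625) = 0.001439
V_1 = [(13.64)(0.001396) - (-0.0000625)(0)]/D = 13.23 V
V_2 = [(1.031)(0) - (13.64)(-0.0000625)]/D = 0.5922 V
V_th = V_2 - V_3 = 0.5922 - 0 = 0.5922 V
Step 2 — R_th: zero the source — replace V1 by a short circuit (node 3 merges into node 0) — and find the resistance seen between A (node 2) and B (node 0).
Reduce the network between node 2 (A) and node 0 (B) by series/parallel combination:
  Rp1 = R1 ‖ R3 (parallel, both between nodes 0 and 1) = 1/(1/1.1 + 1/8.2) = 0.9699 Ω
  Rs1 = R2 + Rp1 (series, joined only at node 1) = 16000 + 0.9699 = 16000 Ω
  Rp2 = R4 ‖ Rs1 (parallel, both between nodes 0 and 2) = 1/(1/750 + 1/16000) = 716.4 Ω
R_th = 716.4 Ω

Final answer: V_th = 0.5922 V, R_th = 716.4 Ω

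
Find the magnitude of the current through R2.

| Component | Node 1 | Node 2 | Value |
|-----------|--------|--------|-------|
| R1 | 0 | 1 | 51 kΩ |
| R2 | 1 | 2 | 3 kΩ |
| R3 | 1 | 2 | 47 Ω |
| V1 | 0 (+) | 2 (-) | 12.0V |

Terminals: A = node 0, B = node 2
Nodal analysis, taking node 2 as the 0 V reference.
Source V1 fixes V_0 = 12 V.
KCL at each unknown node (sum of currents leaving = 0; resistances in Ω):
  Node 1: (V_1 - 12)/51000 + (V_1 - 0)/3000 + (V_1 - 0)/47 = 0
Collecting terms: 0.02163 × V_1 = 0.0002353  =>  V_1 = 0.01088 V
I_R2 = (V_1 - V_2)/R2 = (0.01088 - 0)/3000 = 0.000003626 A
|I_R2| = 0.000003626 A

Final answer: |I_R2| = 3.626e-06 A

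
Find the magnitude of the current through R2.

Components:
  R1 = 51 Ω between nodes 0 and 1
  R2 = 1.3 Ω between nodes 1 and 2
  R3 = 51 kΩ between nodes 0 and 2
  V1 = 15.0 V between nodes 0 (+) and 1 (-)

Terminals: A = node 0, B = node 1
Nodal analysis, taking node 1 as the 0 V reference.
Source V1 fixes V_0 = 15 V.
KCL at each unknown node (sum of currents leaving = 0; resistances in Ω):
  Node 2: (V_2 - 0)/1.3 + (V_2 - 15)/51000 = 0
Collecting terms: 0.7693 × V_2 = 0.0002941  =>  V_2 = 0.0003823 V
I_R2 = (V_1 - V_2)/R2 = (0 - 0.0003823)/1.3 = -0.0002941 A
|I_R2| = 0.0002941 A

Final answer: |I_R2| = 0.0002941 A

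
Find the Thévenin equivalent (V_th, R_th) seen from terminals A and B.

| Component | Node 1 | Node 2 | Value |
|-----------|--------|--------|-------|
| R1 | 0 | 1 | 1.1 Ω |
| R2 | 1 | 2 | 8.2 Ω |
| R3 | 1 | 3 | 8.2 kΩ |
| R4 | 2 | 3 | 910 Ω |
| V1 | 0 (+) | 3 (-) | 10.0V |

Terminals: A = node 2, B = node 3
Step 1 — V_th is the open-circuit voltage V_A - V_B (nothing connected across the terminals).
Nodal analysis, taking node 3 as the 0 V reference.
Source V1 fixes V_0 = 10 V.
KCL at each unknown node (sum of currents leaving = 0; resistances in Ω):
  Node 1: (V_1 - 10)/1.1 + (V_1 - V_2)/8.2 + (V_1 - 0)/8200 = 0
  Node 2: (V_2 - V_1)/8.2 + (V_2 - 0)/910 = 0
Collecting terms (coefficients in siemens):
  1.031·V_1 - 0.122·V_2 = 9.091
  0.1231·V_2 - 0.122·V_1 = 0
Determinant D = (1.031)(0.1231) - (-0.122)(-0.122) = 0.112
V_1 = [(9.091)(0.1231) - (-0.122)(0)]/D = 9.987 V
V_2 = [(1.031)(0) - (9.091)(-0.122)]/D = 9.898 V
V_th = V_2 - V_3 = 9.898 - 0 = 9.898 V
Step 2 — R_th: zero the source — replace V1 by a short circuit (node 3 merges into node 0) — and find the resistance seen between A (node 2) and B (node 0).
Reduce the network between node 2 (A) and node 0 (B) by series/parallel combination:
  Rp1 = R1 ‖ R3 (parallel, both between nodes 0 and 1) = 1/(1/1.1 + 1/8200) = 1.1 Ω
  Rs1 = R2 + Rp1 (series, joined only at node 1) = 8.2 + 1.1 = 9.3 Ω
  Rp2 = R4 ‖ Rs1 (parallel, both between nodes 0 and 2) = 1/(1/910 + 1/9.3) = 9.206 Ω
R_th = 9.206 Ω

Final answer: V_th = 9.898 V, R_th = 9.206 Ω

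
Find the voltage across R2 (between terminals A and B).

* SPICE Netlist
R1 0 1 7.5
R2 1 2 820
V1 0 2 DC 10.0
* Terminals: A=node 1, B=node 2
R1 and R2 are in series across V1 (node 0 → node 1 → node 2), and the output A–B is taken across R2, so this is a voltage divider.
Series current: I = V1/(R1 + R2) = 10/(7.5 + 820) = 10/827.5 = 0.01208 A
V_R2 = I × R2 = V1 × R2/(R1 + R2) = 10 × 820/827.5 = 9.909 V

Final answer: 9.909 V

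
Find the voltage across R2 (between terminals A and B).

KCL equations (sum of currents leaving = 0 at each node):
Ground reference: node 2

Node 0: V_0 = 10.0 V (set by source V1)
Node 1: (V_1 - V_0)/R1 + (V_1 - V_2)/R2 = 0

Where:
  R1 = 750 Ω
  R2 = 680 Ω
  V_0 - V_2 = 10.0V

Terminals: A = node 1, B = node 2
R1 and R2 are in series across V1 (node 0 → node 1 → node 2), and the output A–B is taken across R2, so this is a voltage divider.
Series current: I = V1/(R1 + R2) = 10/(750 + 680) = 10/1430 = 0.006993 A
V_R2 = I × R2 = V1 × R2/(R1 + R2) = 10 × 680/1430 = 4.755 V

Final answer: 4.755 V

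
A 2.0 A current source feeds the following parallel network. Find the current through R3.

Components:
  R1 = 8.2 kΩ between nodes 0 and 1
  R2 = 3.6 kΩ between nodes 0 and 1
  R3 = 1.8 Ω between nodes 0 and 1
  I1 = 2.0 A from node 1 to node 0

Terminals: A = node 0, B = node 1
All resistors sit directly between nodes 0 and 1, so they are in parallel and share one voltage V; the full source current 2 A splits among them.
1/R_par = 1/8200 + 1/3600 + 1/1.8 = 0.556 S  =>  R_par = 1.799 Ω
V = I × R_par = 2 × 1.799 = 3.597 V
I_R3 = V/R3 = 3.597/1.8 = 1.999 A

Final answer: 1.999 A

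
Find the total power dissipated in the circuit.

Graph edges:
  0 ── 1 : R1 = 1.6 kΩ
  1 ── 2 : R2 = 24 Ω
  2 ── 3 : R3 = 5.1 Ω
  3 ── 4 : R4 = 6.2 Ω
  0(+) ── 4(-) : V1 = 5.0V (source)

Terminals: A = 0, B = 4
Nodal analysis, taking node 4 as the 0 V reference.
Source V1 fixes V_0 = 5 V.
KCL at each unknown node (sum of currents leaving = 0; resistances in Ω):
  Node 1: (V_1 - 5)/1600 + (V_1 - V_2)/24 = 0
  Node 2: (V_2 - V_1)/24 + (V_2 - V_3)/5.1 = 0
  Node 3: (V_3 - V_2)/5.1 + (V_3 - 0)/6.2 = 0
Collecting terms (coefficients in siemens):
  0.04229·V_1 - 0.04167·V_2 = 0.003125
  0.2377·V_2 - 0.04167·V_1 - 0.1961·V_3 = 0
  0.3574·V_3 - 0.1961·V_2 = 0
Solving these 3 simultaneous equations (Gaussian elimination) gives:
  V_1 = 0.1079 V, V_2 = 0.03455 V, V_3 = 0.01896 V
Power in each resistor, P = (ΔV)²/R:
  P_R1 = (5 - 0.1079)²/1600 = 0.01496 W
  P_R2 = (0.1079 - 0.03455)²/24 = 0.0002244 W
  P_R3 = (0.03455 - 0.01896)²/5.1 = 0.00004768 W
  P_R4 = (0.01896 - 0)²/6.2 = 0.00005796 W
P_total = P_R1 + P_R2 + P_R3 + P_R4 = 0.01529 W

Final answer: 0.01529 W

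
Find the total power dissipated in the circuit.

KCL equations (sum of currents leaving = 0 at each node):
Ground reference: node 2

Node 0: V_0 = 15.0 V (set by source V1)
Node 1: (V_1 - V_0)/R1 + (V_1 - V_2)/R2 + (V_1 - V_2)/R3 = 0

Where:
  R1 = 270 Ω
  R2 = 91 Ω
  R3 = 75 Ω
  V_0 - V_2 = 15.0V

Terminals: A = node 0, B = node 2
Nodal analysis, taking node 2 as the 0 V reference.
Source V1 fixes V_0 = 15 V.
KCL at each unknown node (sum of currents leaving = 0; resistances in Ω):
  Node 1: (V_1 - 15)/270 + (V_1 - 0)/91 + (V_1 - 0)/75 = 0
Collecting terms: 0.02803 × V_1 = 0.05556  =>  V_1 = 1.982 V
Power in each resistor, P = (ΔV)²/R:
  P_R1 = (15 - 1.982)²/270 = 0.6276 W
  P_R2 = (1.982 - 0)²/91 = 0.04318 W
  P_R3 = (1.982 - 0)²/75 = 0.05239 W
P_total = P_R1 + P_R2 + P_R3 = 0.7232 W

Final answer: 0.7232 W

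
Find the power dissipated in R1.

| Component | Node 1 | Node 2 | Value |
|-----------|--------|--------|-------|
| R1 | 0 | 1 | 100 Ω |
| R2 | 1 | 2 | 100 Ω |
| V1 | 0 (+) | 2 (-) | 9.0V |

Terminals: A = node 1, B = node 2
Nodal analysis, taking node 2 as the 0 V reference.
Source V1 fixes V_0 = 9 V.
KCL at each unknown node (sum of currents leaving = 0; resistances in Ω):
  Node 1: (V_1 - 9)/100 + (V_1 - 0)/100 = 0
Collecting terms: 0.02 × V_1 = 0.09  =>  V_1 = 4.5 V
I_R1 = (V_0 - V_1)/R1 = (9 - 4.5)/100 = 0.045 A
P_R1 = I_R1² × R1 = (0.045)² × 100 = 0.2025 W

Final answer: 0.2025 W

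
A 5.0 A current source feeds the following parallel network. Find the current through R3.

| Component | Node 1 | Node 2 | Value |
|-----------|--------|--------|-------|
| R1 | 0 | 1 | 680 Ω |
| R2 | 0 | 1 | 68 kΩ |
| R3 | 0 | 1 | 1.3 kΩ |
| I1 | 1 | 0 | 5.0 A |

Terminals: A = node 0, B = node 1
All resistors sit directly between nodes 0 and 1, so they are in parallel and share one voltage V; the full source current 5 A splits among them.
1/R_par = 1/680 + 1/68000 + 1/1300 = 0.002255 S  =>  R_par = 443.6 Ω
V = I × R_par = 5 × 443.6 = 2218 V
I_R3 = V/R3 = 2218/1300 = 1.706 A

Final answer: 1.706 A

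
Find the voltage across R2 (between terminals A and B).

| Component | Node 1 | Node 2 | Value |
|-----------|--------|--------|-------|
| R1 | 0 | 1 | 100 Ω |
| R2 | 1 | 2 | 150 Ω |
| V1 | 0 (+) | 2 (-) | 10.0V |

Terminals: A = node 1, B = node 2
R1 and R2 are in series across V1 (node 0 → node 1 → node 2), and the output A–B is taken across R2, so this is a voltage divider.
Series current: I = V1/(R1 + R2) = 10/(100 + 150) = 10/250 = 0.04 A
V_R2 = I × R2 = V1 × R2/(R1 + R2) = 10 × 150/250 = 6 V

Final answer: 6 V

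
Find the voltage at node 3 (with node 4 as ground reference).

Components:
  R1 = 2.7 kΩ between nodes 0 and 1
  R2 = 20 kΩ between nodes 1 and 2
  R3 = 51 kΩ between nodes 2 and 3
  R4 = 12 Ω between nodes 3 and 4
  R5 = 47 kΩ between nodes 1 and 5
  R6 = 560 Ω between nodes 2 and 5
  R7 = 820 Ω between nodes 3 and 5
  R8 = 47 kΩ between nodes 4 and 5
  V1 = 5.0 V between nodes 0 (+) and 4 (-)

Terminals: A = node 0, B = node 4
Nodal analysis, taking node 4 as the 0 V reference.
Source V1 fixes V_0 = 5 V.
KCL at each unknown node (sum of currents leaving = 0; resistances in Ω):
  Node 1: (V_1 - 5)/2700 + (V_1 - V_2)/20000 + (V_1 - V_5)/47000 = 0
  Node 2: (V_2 - V_1)/20000 + (V_2 - V_3)/51000 + (V_2 - V_5)/560 = 0
  Node 3: (V_3 - V_2)/51000 + (V_3 - 0)/12 + (V_3 - V_5)/820 = 0
  Node 5: (V_5 - V_1)/47000 + (V_5 - V_2)/560 + (V_5 - V_3)/820 + (V_5 - 0)/47000 = 0
Collecting terms (coefficients in siemens):
  0.0004416·V_1 - 0.00005·V_2 - 0.00002128·V_5 = 0.001852
  0.001855·V_2 - 0.00005·V_1 - 0.00001961·V_3 - 0.001786·V_5 = 0
  0.08457·V_3 - 0.00001961·V_2 - 0.00122·V_5 = 0
  0.003048·V_5 - 0.00002128·V_1 - 0.001786·V_2 - 0.00122·V_3 = 0
Solving these 4 simultaneous equations (Gaussian elimination) gives:
  V_1 = 4.241 V, V_2 = 0.3305 V, V_3 = 0.003315 V, V_5 = 0.2246 V
The requested potential is V_3 = 0.003315 V.

Final answer: V_3 = 0.003315 V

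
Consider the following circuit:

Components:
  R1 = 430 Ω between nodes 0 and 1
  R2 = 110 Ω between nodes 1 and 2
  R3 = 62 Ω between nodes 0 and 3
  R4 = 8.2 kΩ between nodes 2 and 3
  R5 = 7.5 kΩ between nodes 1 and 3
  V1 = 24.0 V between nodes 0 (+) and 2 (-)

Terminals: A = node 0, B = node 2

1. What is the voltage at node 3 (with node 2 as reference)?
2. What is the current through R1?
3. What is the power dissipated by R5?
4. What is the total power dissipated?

Nodal analysis, taking node 2 as the 0 V reference.
Source V1 fixes V_0 = 24 V.
KCL at each unknown node (sum of currents leaving = 0; resistances in Ω):
  Node 1: (V_1 - 24)/430 + (V_1 - 0)/110 + (V_1 - V_3)/7500 = 0
  Node 3: (V_3 - 24)/62 + (V_3 - 0)/8200 + (V_3 - V_1)/7500 = 0
Collecting terms (coefficients in siemens):
  0.01155·V_1 - 0.0001333·V_3 = 0.05581
  0.01638·V_3 - 0.0001333·V_1 = 0.3871
Determinant D = (0.01155)(0.01638) - (-0.0001333)(-0.0001333) = 0.0001892
V_1 = [(0.05581)(0.01638) - (-0.0001333)(0.3871)]/D = 5.106 V
V_3 = [(0.01155)(0.3871) - (0.05581)(-0.0001333)]/D = 23.67 V
Part 1:
  Read off the nodal solution: V_3 = 23.67 V
Part 2:
  I_R1 = (V_0 - V_1)/R1 = (24 - 5.106)/430 = 0.04394 A
  Magnitude: I_R1 = 0.04394 A
Part 3:
  I_R5 = (V_1 - V_3)/R5 = (5.106 - 23.67)/7500 = -0.002475 A
  P_R5 = I_R5² × R5 = (-0.002475)² × 7500 = 0.04594 W
Part 4:
  Power in each resistor, P = (ΔV)²/R:
    P_R1 = (24 - 5.106)²/430 = 0.8302 W
    P_R2 = (5.106 - 0)²/110 = 0.237 W
    P_R3 = (24 - 23.67)²/62 = 0.001782 W
    P_R4 = (0 - 23.67)²/8200 = 0.06831 W
    P_R5 = (5.106 - 23.67)²/7500 = 0.04594 W
  P_total = P_R1 + P_R2 + P_R3 + P_R4 + P_R5 = 1.183 W

Final answers:
1. V_3 = 23.67 V
2. I_R1 = 0.04394 A
3. P_R5 = 0.04594 W
4. P_total = 1.183 W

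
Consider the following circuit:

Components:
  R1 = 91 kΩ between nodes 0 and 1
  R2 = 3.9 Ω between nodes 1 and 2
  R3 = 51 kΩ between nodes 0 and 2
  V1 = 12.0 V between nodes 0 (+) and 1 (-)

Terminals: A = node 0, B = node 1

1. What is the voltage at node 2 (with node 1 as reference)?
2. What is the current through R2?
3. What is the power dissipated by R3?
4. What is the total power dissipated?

Nodal analysis, taking node 1 as the 0 V reference.
Source V1 fixes V_0 = 12 V.
KCL at each unknown node (sum of currents leaving = 0; resistances in Ω):
  Node 2: (V_2 - 0)/3.9 + (V_2 - 12)/51000 = 0
Collecting terms: 0.2564 × V_2 = 0.0002353  =>  V_2 = 0.0009176 V
Part 1:
  Read off the nodal solution: V_2 = 0.0009176 V
Part 2:
  I_R2 = (V_1 - V_2)/R2 = (0 - 0.0009176)/3.9 = -0.0002353 A
  Magnitude: I_R2 = 0.0002353 A
Part 3:
  I_R3 = (V_0 - V_2)/R3 = (12 - 0.0009176)/51000 = 0.0002353 A
  P_R3 = I_R3² × R3 = (0.0002353)² × 51000 = 0.002823 W
Part 4:
  Power in each resistor, P = (ΔV)²/R:
    P_R1 = (12 - 0)²/91000 = 0.001582 W
    P_R2 = (0 - 0.0009176)²/3.9 = 0.0000002159 W
    P_R3 = (12 - 0.0009176)²/51000 = 0.002823 W
  P_total = P_R1 + P_R2 + P_R3 = 0.004406 W

Final answers:
1. V_2 = 0.0009176 V
2. I_R2 = 0.0002353 A
3. P_R3 = 0.002823 W
4. P_total = 0.004406 W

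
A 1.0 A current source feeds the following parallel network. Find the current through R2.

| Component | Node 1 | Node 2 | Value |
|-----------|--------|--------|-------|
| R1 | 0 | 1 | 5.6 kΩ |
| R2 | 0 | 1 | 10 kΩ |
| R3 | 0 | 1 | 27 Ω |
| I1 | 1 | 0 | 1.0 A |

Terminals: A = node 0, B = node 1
All resistors sit directly between nodes 0 and 1, so they are in parallel and share one voltage V; the full source current 1 A splits among them.
1/R_par = 1/5600 + 1/10000 + 1/27 = 0.03732 S  =>  R_par = 26.8 Ω
V = I × R_par = 1 × 26.8 = 26.8 V
I_R2 = V/R2 = 26.8/10000 = 0.00268 A

Final answer: 0.00268 A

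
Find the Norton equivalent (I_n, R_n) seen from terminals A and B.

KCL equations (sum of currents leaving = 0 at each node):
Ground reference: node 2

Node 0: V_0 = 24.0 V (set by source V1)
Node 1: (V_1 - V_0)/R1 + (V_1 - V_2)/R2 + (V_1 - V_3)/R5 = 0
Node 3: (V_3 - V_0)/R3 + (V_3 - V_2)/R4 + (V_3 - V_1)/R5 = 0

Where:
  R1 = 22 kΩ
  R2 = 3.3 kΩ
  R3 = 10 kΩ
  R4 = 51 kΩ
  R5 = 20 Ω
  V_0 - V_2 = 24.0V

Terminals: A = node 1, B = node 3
Find the Thévenin equivalent first; then I_n = V_th/R_th and R_n = R_th.
Step 1 — V_th is the open-circuit voltage V_A - V_B (nothing connected across the terminals).
Nodal analysis, taking node 2 as the 0 V reference.
Source V1 fixes V_0 = 24 V.
KCL at each unknown node (sum of currents leaving = 0; resistances in Ω):
  Node 1: (V_1 - 24)/22000 + (V_1 - 0)/3300 + (V_1 - V_3)/20 = 0
  Node 3: (V_3 - 24)/10000 + (V_3 - 0)/51000 + (V_3 - V_1)/20 = 0
Collecting terms (coefficients in siemens):
  0.05035·V_1 - 0.05·V_3 = 0.001091
  0.05012·V_3 - 0.05·V_1 = 0.0024
Determinant D = (0.05035)(0.05012) - (-0.05)(-0.05) = 0.00002345
V_1 = [(0.001091)(0.05012) - (-0.05)(0.0024)]/D = 7.45 V
V_3 = [(0.05035)(0.0024) - (0.001091)(-0.05)]/D = 7.48 V
V_th = V_1 - V_3 = 7.45 - 7.48 = -0.03011 V
Step 2 — R_th: zero the source — replace V1 by a short circuit (node 2 merges into node 0) — and find the resistance seen between A (node 1) and B (node 3).
Reduce the network between node 1 (A) and node 3 (B) by series/parallel combination:
  Rp1 = R1 ‖ R2 (parallel, both between nodes 0 and 1) = 1/(1/22000 + 1/3300) = 2870 Ω
  Rp2 = R3 ‖ R4 (parallel, both between nodes 0 and 3) = 1/(1/10000 + 1/51000) = 8361 Ω
  Rs1 = Rp1 + Rp2 (series, joined only at node 0) = 2870 + 8361 = 11230 Ω
  Rp3 = R5 ‖ Rs1 (parallel, both between nodes 1 and 3) = 1/(1/20 + 1/11230) = 19.96 Ω
R_th = 19.96 Ω
I_n = V_th/R_th = -0.03011/19.96 = -0.001508 A, and R_n = R_th = 19.96 Ω

Final answer: I_n = -0.001508 A, R_n = 19.96 Ω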